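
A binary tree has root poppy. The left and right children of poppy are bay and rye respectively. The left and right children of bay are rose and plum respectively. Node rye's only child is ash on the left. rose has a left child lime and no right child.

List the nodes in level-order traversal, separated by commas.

Level-order visits nodes level by level from the root, left to right within each level.
Level 0: poppy
Level 1: bay, rye
Level 2: rose, plum, ash
Level 3: lime

poppy, bay, rye, rose, plum, ash, lime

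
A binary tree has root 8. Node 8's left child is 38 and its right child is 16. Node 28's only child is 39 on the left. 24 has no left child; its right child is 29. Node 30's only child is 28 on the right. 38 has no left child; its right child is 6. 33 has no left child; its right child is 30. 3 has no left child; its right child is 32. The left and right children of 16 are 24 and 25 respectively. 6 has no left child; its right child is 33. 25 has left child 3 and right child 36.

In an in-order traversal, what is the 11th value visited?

3

In-order visits the left subtree, then the node, then the right subtree.
At 8: go left to 38.
  At 38: no left child.
  Visit 38.
  At 38: go right to 6.
    At 6: no left child.
    Visit 6.
    At 6: go right to 33.
      At 33: no left child.
      Visit 33.
      At 33: go right to 30.
        At 30: no left child.
        Visit 30.
        At 30: go right to 28.
          At 28: go left to 39.
            39 is a leaf — visit 39.
          Visit 28.
          At 28: no right child.
Visit 8.
At 8: go right to 16.
  At 16: go left to 24.
    At 24: no left child.
    Visit 24.
    At 24: go right to 29.
      29 is a leaf — visit 29.
  Visit 16.
  At 16: go right to 25.
    At 25: go left to 3.
      At 3: no left child.
      Visit 3.
      At 3: go right to 32.
        32 is a leaf — visit 32.
    Visit 25.
    At 25: go right to 36.
      36 is a leaf — visit 36.
Full in-order sequence: 38, 6, 33, 30, 39, 28, 8, 24, 29, 16, 3, 32, 25, 36.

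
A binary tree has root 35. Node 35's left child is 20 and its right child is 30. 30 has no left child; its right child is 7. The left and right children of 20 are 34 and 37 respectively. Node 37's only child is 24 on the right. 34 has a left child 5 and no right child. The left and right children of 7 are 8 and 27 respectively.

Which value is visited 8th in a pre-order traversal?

7

Pre-order visits the node, then its left subtree, then its right subtree.
Visit 35.
At 35: go left to 20.
  Visit 20.
  At 20: go left to 34.
    Visit 34.
    At 34: go left to 5.
      5 is a leaf — visit 5.
    At 34: no right child.
  At 20: go right to 37.
    Visit 37.
    At 37: no left child.
    At 37: go right to 24.
      24 is a leaf — visit 24.
At 35: go right to 30.
  Visit 30.
  At 30: no left child.
  At 30: go right to 7.
    Visit 7.
    At 7: go left to 8.
      8 is a leaf — visit 8.
    At 7: go right to 27.
      27 is a leaf — visit 27.
Full pre-order sequence: 35, 20, 34, 5, 37, 24, 30, 7, 8, 27.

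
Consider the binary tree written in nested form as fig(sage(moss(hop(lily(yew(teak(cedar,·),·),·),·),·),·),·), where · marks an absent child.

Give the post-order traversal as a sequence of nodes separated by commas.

cedar, teak, yew, lily, hop, moss, sage, fig

Post-order visits the left subtree, then the right subtree, then the node.
At fig: go left to sage.
  At sage: go left to moss.
    At moss: go left to hop.
      At hop: go left to lily.
        At lily: go left to yew.
          At yew: go left to teak.
            At teak: go left to cedar.
              cedar is a leaf — visit cedar.
            At teak: no right child.
            Visit teak.
          At yew: no right child.
          Visit yew.
        At lily: no right child.
        Visit lily.
      At hop: no right child.
      Visit hop.
    At moss: no right child.
    Visit moss.
  At sage: no right child.
  Visit sage.
At fig: no right child.
Visit fig.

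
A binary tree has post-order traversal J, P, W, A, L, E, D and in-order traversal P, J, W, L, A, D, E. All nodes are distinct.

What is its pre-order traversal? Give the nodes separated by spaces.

The last element of post-order is the root; it splits in-order into left and right subtrees.
Root D: left subtree has 5 nodes {P, J, W, L, A}, right has 1 {E}.
  Root L: left subtree has 3 nodes {P, J, W}, right has 1 {A}.
    Root W: left subtree has 2 nodes {P, J}, right has 0 { }.
      Root P: left subtree has 0 nodes { }, right has 1 {J}.

D L W P J A E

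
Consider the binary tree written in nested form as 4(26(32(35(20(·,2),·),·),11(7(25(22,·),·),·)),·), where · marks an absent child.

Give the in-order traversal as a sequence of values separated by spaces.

20 2 35 32 26 22 25 7 11 4

In-order visits the left subtree, then the node, then the right subtree.
At 4: go left to 26.
  At 26: go left to 32.
    At 32: go left to 35.
      At 35: go left to 20.
        At 20: no left child.
        Visit 20.
        At 20: go right to 2.
          2 is a leaf — visit 2.
      Visit 35.
      At 35: no right child.
    Visit 32.
    At 32: no right child.
  Visit 26.
  At 26: go right to 11.
    At 11: go left to 7.
      At 7: go left to 25.
        At 25: go left to 22.
          22 is a leaf — visit 22.
        Visit 25.
        At 25: no right child.
      Visit 7.
      At 7: no right child.
    Visit 11.
    At 11: no right child.
Visit 4.
At 4: no right child.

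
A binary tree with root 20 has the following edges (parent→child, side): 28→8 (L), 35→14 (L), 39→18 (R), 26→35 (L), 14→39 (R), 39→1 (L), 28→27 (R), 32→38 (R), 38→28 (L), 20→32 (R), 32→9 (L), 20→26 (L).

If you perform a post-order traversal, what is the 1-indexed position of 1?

Post-order visits the left subtree, then the right subtree, then the node.
At 20: go left to 26.
  At 26: go left to 35.
    At 35: go left to 14.
      At 14: no left child.
      At 14: go right to 39.
        At 39: go left to 1.
          1 is a leaf — visit 1.
        At 39: go right to 18.
          18 is a leaf — visit 18.
        Visit 39.
      Visit 14.
    At 35: no right child.
    Visit 35.
  At 26: no right child.
  Visit 26.
At 20: go right to 32.
  At 32: go left to 9.
    9 is a leaf — visit 9.
  At 32: go right to 38.
    At 38: go left to 28.
      At 28: go left to 8.
        8 is a leaf — visit 8.
      At 28: go right to 27.
        27 is a leaf — visit 27.
      Visit 28.
    At 38: no right child.
    Visit 38.
  Visit 32.
Visit 20.
Full post-order sequence: 1, 18, 39, 14, 35, 26, 9, 8, 27, 28, 38, 32, 20.

1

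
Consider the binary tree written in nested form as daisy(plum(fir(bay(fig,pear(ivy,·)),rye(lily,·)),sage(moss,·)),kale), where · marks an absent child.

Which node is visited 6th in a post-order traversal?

rye

Post-order visits the left subtree, then the right subtree, then the node.
At daisy: go left to plum.
  At plum: go left to fir.
    At fir: go left to bay.
      At bay: go left to fig.
        fig is a leaf — visit fig.
      At bay: go right to pear.
        At pear: go left to ivy.
          ivy is a leaf — visit ivy.
        At pear: no right child.
        Visit pear.
      Visit bay.
    At fir: go right to rye.
      At rye: go left to lily.
        lily is a leaf — visit lily.
      At rye: no right child.
      Visit rye.
    Visit fir.
  At plum: go right to sage.
    At sage: go left to moss.
      moss is a leaf — visit moss.
    At sage: no right child.
    Visit sage.
  Visit plum.
At daisy: go right to kale.
  kale is a leaf — visit kale.
Visit daisy.
Full post-order sequence: fig, ivy, pear, bay, lily, rye, fir, moss, sage, plum, kale, daisy.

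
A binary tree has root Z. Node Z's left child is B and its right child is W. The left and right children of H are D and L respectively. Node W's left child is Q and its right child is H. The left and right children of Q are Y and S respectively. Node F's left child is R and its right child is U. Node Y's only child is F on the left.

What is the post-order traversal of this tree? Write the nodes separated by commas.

Post-order visits the left subtree, then the right subtree, then the node.
At Z: go left to B.
  B is a leaf — visit B.
At Z: go right to W.
  At W: go left to Q.
    At Q: go left to Y.
      At Y: go left to F.
        At F: go left to R.
          R is a leaf — visit R.
        At F: go right to U.
          U is a leaf — visit U.
        Visit F.
      At Y: no right child.
      Visit Y.
    At Q: go right to S.
      S is a leaf — visit S.
    Visit Q.
  At W: go right to H.
    At H: go left to D.
      D is a leaf — visit D.
    At H: go right to L.
      L is a leaf — visit L.
    Visit H.
  Visit W.
Visit Z.

B, R, U, F, Y, S, Q, D, L, H, W, Z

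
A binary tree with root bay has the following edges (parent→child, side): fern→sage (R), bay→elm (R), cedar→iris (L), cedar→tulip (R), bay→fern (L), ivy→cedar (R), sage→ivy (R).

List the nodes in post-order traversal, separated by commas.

Post-order visits the left subtree, then the right subtree, then the node.
At bay: go left to fern.
  At fern: no left child.
  At fern: go right to sage.
    At sage: no left child.
    At sage: go right to ivy.
      At ivy: no left child.
      At ivy: go right to cedar.
        At cedar: go left to iris.
          iris is a leaf — visit iris.
        At cedar: go right to tulip.
          tulip is a leaf — visit tulip.
        Visit cedar.
      Visit ivy.
    Visit sage.
  Visit fern.
At bay: go right to elm.
  elm is a leaf — visit elm.
Visit bay.

iris, tulip, cedar, ivy, sage, fern, elm, bay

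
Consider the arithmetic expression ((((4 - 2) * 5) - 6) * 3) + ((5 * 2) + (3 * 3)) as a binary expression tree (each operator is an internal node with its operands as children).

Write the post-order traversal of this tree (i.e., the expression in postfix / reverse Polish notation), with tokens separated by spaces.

4 2 - 5 * 6 - 3 * 5 2 * 3 3 * + +

Post-order on an expression tree gives postfix notation: for each operator, emit left operand, right operand, then the operator.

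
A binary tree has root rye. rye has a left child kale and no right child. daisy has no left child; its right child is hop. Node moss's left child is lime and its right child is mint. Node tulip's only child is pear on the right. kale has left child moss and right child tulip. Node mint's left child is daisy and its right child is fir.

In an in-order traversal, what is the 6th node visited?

fir

In-order visits the left subtree, then the node, then the right subtree.
At rye: go left to kale.
  At kale: go left to moss.
    At moss: go left to lime.
      lime is a leaf — visit lime.
    Visit moss.
    At moss: go right to mint.
      At mint: go left to daisy.
        At daisy: no left child.
        Visit daisy.
        At daisy: go right to hop.
          hop is a leaf — visit hop.
      Visit mint.
      At mint: go right to fir.
        fir is a leaf — visit fir.
  Visit kale.
  At kale: go right to tulip.
    At tulip: no left child.
    Visit tulip.
    At tulip: go right to pear.
      pear is a leaf — visit pear.
Visit rye.
At rye: no right child.
Full in-order sequence: lime, moss, daisy, hop, mint, fir, kale, tulip, pear, rye.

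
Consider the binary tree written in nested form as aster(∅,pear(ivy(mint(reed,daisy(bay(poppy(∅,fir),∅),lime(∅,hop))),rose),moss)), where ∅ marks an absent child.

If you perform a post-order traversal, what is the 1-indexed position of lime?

Post-order visits the left subtree, then the right subtree, then the node.
At aster: no left child.
At aster: go right to pear.
  At pear: go left to ivy.
    At ivy: go left to mint.
      At mint: go left to reed.
        reed is a leaf — visit reed.
      At mint: go right to daisy.
        At daisy: go left to bay.
          At bay: go left to poppy.
            At poppy: no left child.
            At poppy: go right to fir.
              fir is a leaf — visit fir.
            Visit poppy.
          At bay: no right child.
          Visit bay.
        At daisy: go right to lime.
          At lime: no left child.
          At lime: go right to hop.
            hop is a leaf — visit hop.
          Visit lime.
        Visit daisy.
      Visit mint.
    At ivy: go right to rose.
      rose is a leaf — visit rose.
    Visit ivy.
  At pear: go right to moss.
    moss is a leaf — visit moss.
  Visit pear.
Visit aster.
Full post-order sequence: reed, fir, poppy, bay, hop, lime, daisy, mint, rose, ivy, moss, pear, aster.

6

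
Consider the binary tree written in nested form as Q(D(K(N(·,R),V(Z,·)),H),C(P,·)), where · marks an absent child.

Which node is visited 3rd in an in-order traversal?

In-order visits the left subtree, then the node, then the right subtree.
At Q: go left to D.
  At D: go left to K.
    At K: go left to N.
      At N: no left child.
      Visit N.
      At N: go right to R.
        R is a leaf — visit R.
    Visit K.
    At K: go right to V.
      At V: go left to Z.
        Z is a leaf — visit Z.
      Visit V.
      At V: no right child.
  Visit D.
  At D: go right to H.
    H is a leaf — visit H.
Visit Q.
At Q: go right to C.
  At C: go left to P.
    P is a leaf — visit P.
  Visit C.
  At C: no right child.
Full in-order sequence: N, R, K, Z, V, D, H, Q, P, C.

K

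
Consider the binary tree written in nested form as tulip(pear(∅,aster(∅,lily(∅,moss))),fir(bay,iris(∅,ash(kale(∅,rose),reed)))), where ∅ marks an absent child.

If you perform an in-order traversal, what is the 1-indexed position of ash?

11

In-order visits the left subtree, then the node, then the right subtree.
At tulip: go left to pear.
  At pear: no left child.
  Visit pear.
  At pear: go right to aster.
    At aster: no left child.
    Visit aster.
    At aster: go right to lily.
      At lily: no left child.
      Visit lily.
      At lily: go right to moss.
        moss is a leaf — visit moss.
Visit tulip.
At tulip: go right to fir.
  At fir: go left to bay.
    bay is a leaf — visit bay.
  Visit fir.
  At fir: go right to iris.
    At iris: no left child.
    Visit iris.
    At iris: go right to ash.
      At ash: go left to kale.
        At kale: no left child.
        Visit kale.
        At kale: go right to rose.
          rose is a leaf — visit rose.
      Visit ash.
      At ash: go right to reed.
        reed is a leaf — visit reed.
Full in-order sequence: pear, aster, lily, moss, tulip, bay, fir, iris, kale, rose, ash, reed.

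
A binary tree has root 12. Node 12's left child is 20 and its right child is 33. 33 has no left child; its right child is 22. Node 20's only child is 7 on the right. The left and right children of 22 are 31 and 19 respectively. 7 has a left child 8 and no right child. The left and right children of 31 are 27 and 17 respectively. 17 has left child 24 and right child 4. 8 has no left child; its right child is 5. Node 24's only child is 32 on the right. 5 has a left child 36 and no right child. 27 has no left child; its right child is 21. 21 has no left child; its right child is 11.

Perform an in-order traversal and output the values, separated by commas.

In-order visits the left subtree, then the node, then the right subtree.
At 12: go left to 20.
  At 20: no left child.
  Visit 20.
  At 20: go right to 7.
    At 7: go left to 8.
      At 8: no left child.
      Visit 8.
      At 8: go right to 5.
        At 5: go left to 36.
          36 is a leaf — visit 36.
        Visit 5.
        At 5: no right child.
    Visit 7.
    At 7: no right child.
Visit 12.
At 12: go right to 33.
  At 33: no left child.
  Visit 33.
  At 33: go right to 22.
    At 22: go left to 31.
      At 31: go left to 27.
        At 27: no left child.
        Visit 27.
        At 27: go right to 21.
          At 21: no left child.
          Visit 21.
          At 21: go right to 11.
            11 is a leaf — visit 11.
      Visit 31.
      At 31: go right to 17.
        At 17: go left to 24.
          At 24: no left child.
          Visit 24.
          At 24: go right to 32.
            32 is a leaf — visit 32.
        Visit 17.
        At 17: go right to 4.
          4 is a leaf — visit 4.
    Visit 22.
    At 22: go right to 19.
      19 is a leaf — visit 19.

20, 8, 36, 5, 7, 12, 33, 27, 21, 11, 31, 24, 32, 17, 4, 22, 19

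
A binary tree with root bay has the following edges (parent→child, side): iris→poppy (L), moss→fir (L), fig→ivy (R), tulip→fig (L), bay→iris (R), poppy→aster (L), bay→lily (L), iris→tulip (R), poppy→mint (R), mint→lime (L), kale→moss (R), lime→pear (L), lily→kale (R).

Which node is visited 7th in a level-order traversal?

Level-order visits nodes level by level from the root, left to right within each level.
Level 0: bay
Level 1: lily, iris
Level 2: kale, poppy, tulip
Level 3: moss, aster, mint, fig
Level 4: fir, lime, ivy
Level 5: pear
Full level-order sequence: bay, lily, iris, kale, poppy, tulip, moss, aster, mint, fig, fir, lime, ivy, pear.

moss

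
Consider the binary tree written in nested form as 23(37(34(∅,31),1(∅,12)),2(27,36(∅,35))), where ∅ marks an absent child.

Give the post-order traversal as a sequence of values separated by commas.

Post-order visits the left subtree, then the right subtree, then the node.
At 23: go left to 37.
  At 37: go left to 34.
    At 34: no left child.
    At 34: go right to 31.
      31 is a leaf — visit 31.
    Visit 34.
  At 37: go right to 1.
    At 1: no left child.
    At 1: go right to 12.
      12 is a leaf — visit 12.
    Visit 1.
  Visit 37.
At 23: go right to 2.
  At 2: go left to 27.
    27 is a leaf — visit 27.
  At 2: go right to 36.
    At 36: no left child.
    At 36: go right to 35.
      35 is a leaf — visit 35.
    Visit 36.
  Visit 2.
Visit 23.

31, 34, 12, 1, 37, 27, 35, 36, 2, 23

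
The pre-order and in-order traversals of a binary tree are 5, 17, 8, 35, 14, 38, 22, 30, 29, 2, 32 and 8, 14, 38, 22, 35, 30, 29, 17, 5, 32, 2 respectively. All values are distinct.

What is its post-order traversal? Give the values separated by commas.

22, 38, 14, 29, 30, 35, 8, 17, 32, 2, 5

The first element of pre-order is the root; it splits in-order into left and right subtrees.
Root 5: left subtree has 8 nodes {8, 14, 38, 22, 35, 30, 29, 17}, right has 2 {32, 2}.
  Root 17: left subtree has 7 nodes {8, 14, 38, 22, 35, 30, 29}, right has 0 { }.
    Root 8: left subtree has 0 nodes { }, right has 6 {14, 38, 22, 35, 30, 29}.
      Root 35: left subtree has 3 nodes {14, 38, 22}, right has 2 {30, 29}.
        Root 14: left subtree has 0 nodes { }, right has 2 {38, 22}.
          Root 38: left subtree has 0 nodes { }, right has 1 {22}.
        Root 30: left subtree has 0 nodes { }, right has 1 {29}.
  Root 2: left subtree has 1 node {32}, right has 0 { }.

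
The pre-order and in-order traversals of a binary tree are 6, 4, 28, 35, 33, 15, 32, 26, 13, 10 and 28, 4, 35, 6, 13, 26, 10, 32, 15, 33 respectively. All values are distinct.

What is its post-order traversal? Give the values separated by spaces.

28 35 4 13 10 26 32 15 33 6

The first element of pre-order is the root; it splits in-order into left and right subtrees.
Root 6: left subtree has 3 nodes {28, 4, 35}, right has 6 {13, 26, 10, 32, 15, 33}.
  Root 4: left subtree has 1 node {28}, right has 1 {35}.
  Root 33: left subtree has 5 nodes {13, 26, 10, 32, 15}, right has 0 { }.
    Root 15: left subtree has 4 nodes {13, 26, 10, 32}, right has 0 { }.
      Root 32: left subtree has 3 nodes {13, 26, 10}, right has 0 { }.
        Root 26: left subtree has 1 node {13}, right has 1 {10}.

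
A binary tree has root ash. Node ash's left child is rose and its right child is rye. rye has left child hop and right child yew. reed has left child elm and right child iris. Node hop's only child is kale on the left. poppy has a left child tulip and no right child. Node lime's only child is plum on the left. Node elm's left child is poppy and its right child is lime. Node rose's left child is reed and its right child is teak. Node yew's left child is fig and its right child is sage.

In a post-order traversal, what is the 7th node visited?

Post-order visits the left subtree, then the right subtree, then the node.
At ash: go left to rose.
  At rose: go left to reed.
    At reed: go left to elm.
      At elm: go left to poppy.
        At poppy: go left to tulip.
          tulip is a leaf — visit tulip.
        At poppy: no right child.
        Visit poppy.
      At elm: go right to lime.
        At lime: go left to plum.
          plum is a leaf — visit plum.
        At lime: no right child.
        Visit lime.
      Visit elm.
    At reed: go right to iris.
      iris is a leaf — visit iris.
    Visit reed.
  At rose: go right to teak.
    teak is a leaf — visit teak.
  Visit rose.
At ash: go right to rye.
  At rye: go left to hop.
    At hop: go left to kale.
      kale is a leaf — visit kale.
    At hop: no right child.
    Visit hop.
  At rye: go right to yew.
    At yew: go left to fig.
      fig is a leaf — visit fig.
    At yew: go right to sage.
      sage is a leaf — visit sage.
    Visit yew.
  Visit rye.
Visit ash.
Full post-order sequence: tulip, poppy, plum, lime, elm, iris, reed, teak, rose, kale, hop, fig, sage, yew, rye, ash.

reed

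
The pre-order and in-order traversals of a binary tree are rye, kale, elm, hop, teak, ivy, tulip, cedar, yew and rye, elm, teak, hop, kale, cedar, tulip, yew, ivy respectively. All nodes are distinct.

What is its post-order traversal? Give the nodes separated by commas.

teak, hop, elm, cedar, yew, tulip, ivy, kale, rye

The first element of pre-order is the root; it splits in-order into left and right subtrees.
Root rye: left subtree has 0 nodes { }, right has 8 {elm, teak, hop, kale, cedar, tulip, yew, ivy}.
  Root kale: left subtree has 3 nodes {elm, teak, hop}, right has 4 {cedar, tulip, yew, ivy}.
    Root elm: left subtree has 0 nodes { }, right has 2 {teak, hop}.
      Root hop: left subtree has 1 node {teak}, right has 0 { }.
    Root ivy: left subtree has 3 nodes {cedar, tulip, yew}, right has 0 { }.
      Root tulip: left subtree has 1 node {cedar}, right has 1 {yew}.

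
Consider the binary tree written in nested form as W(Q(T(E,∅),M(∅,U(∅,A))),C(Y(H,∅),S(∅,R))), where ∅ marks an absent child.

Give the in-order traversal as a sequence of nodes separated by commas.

E, T, Q, M, U, A, W, H, Y, C, S, R

In-order visits the left subtree, then the node, then the right subtree.
At W: go left to Q.
  At Q: go left to T.
    At T: go left to E.
      E is a leaf — visit E.
    Visit T.
    At T: no right child.
  Visit Q.
  At Q: go right to M.
    At M: no left child.
    Visit M.
    At M: go right to U.
      At U: no left child.
      Visit U.
      At U: go right to A.
        A is a leaf — visit A.
Visit W.
At W: go right to C.
  At C: go left to Y.
    At Y: go left to H.
      H is a leaf — visit H.
    Visit Y.
    At Y: no right child.
  Visit C.
  At C: go right to S.
    At S: no left child.
    Visit S.
    At S: go right to R.
      R is a leaf — visit R.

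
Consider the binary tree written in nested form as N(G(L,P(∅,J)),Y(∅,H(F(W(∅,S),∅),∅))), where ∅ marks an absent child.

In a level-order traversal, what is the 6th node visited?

H

Level-order visits nodes level by level from the root, left to right within each level.
Level 0: N
Level 1: G, Y
Level 2: L, P, H
Level 3: J, F
Level 4: W
Level 5: S
Full level-order sequence: N, G, Y, L, P, H, J, F, W, S.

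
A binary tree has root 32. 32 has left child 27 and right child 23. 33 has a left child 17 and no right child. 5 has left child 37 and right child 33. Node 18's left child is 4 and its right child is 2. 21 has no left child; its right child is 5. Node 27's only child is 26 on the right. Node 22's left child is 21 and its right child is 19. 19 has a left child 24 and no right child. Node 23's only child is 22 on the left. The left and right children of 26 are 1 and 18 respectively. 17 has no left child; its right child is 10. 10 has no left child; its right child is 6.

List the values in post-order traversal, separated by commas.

Post-order visits the left subtree, then the right subtree, then the node.
At 32: go left to 27.
  At 27: no left child.
  At 27: go right to 26.
    At 26: go left to 1.
      1 is a leaf — visit 1.
    At 26: go right to 18.
      At 18: go left to 4.
        4 is a leaf — visit 4.
      At 18: go right to 2.
        2 is a leaf — visit 2.
      Visit 18.
    Visit 26.
  Visit 27.
At 32: go right to 23.
  At 23: go left to 22.
    At 22: go left to 21.
      At 21: no left child.
      At 21: go right to 5.
        At 5: go left to 37.
          37 is a leaf — visit 37.
        At 5: go right to 33.
          At 33: go left to 17.
            At 17: no left child.
            At 17: go right to 10.
              At 10: no left child.
              At 10: go right to 6.
                6 is a leaf — visit 6.
              Visit 10.
            Visit 17.
          At 33: no right child.
          Visit 33.
        Visit 5.
      Visit 21.
    At 22: go right to 19.
      At 19: go left to 24.
        24 is a leaf — visit 24.
      At 19: no right child.
      Visit 19.
    Visit 22.
  At 23: no right child.
  Visit 23.
Visit 32.

1, 4, 2, 18, 26, 27, 37, 6, 10, 17, 33, 5, 21, 24, 19, 22, 23, 32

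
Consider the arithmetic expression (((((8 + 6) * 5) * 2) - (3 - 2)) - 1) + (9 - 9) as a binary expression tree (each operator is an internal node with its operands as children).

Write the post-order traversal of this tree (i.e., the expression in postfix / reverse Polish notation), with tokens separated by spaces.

8 6 + 5 * 2 * 3 2 - - 1 - 9 9 - +

Post-order on an expression tree gives postfix notation: for each operator, emit left operand, right operand, then the operator.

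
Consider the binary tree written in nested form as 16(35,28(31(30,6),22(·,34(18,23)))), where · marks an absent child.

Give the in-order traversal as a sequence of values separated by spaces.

In-order visits the left subtree, then the node, then the right subtree.
At 16: go left to 35.
  35 is a leaf — visit 35.
Visit 16.
At 16: go right to 28.
  At 28: go left to 31.
    At 31: go left to 30.
      30 is a leaf — visit 30.
    Visit 31.
    At 31: go right to 6.
      6 is a leaf — visit 6.
  Visit 28.
  At 28: go right to 22.
    At 22: no left child.
    Visit 22.
    At 22: go right to 34.
      At 34: go left to 18.
        18 is a leaf — visit 18.
      Visit 34.
      At 34: go right to 23.
        23 is a leaf — visit 23.

35 16 30 31 6 28 22 18 34 23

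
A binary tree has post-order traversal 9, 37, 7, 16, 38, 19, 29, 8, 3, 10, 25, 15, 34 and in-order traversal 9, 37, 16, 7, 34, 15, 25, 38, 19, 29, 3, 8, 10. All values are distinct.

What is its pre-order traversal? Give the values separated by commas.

34, 16, 37, 9, 7, 15, 25, 10, 3, 29, 19, 38, 8

The last element of post-order is the root; it splits in-order into left and right subtrees.
Root 34: left subtree has 4 nodes {9, 37, 16, 7}, right has 8 {15, 25, 38, 19, 29, 3, 8, 10}.
  Root 16: left subtree has 2 nodes {9, 37}, right has 1 {7}.
    Root 37: left subtree has 1 node {9}, right has 0 { }.
  Root 15: left subtree has 0 nodes { }, right has 7 {25, 38, 19, 29, 3, 8, 10}.
    Root 25: left subtree has 0 nodes { }, right has 6 {38, 19, 29, 3, 8, 10}.
      Root 10: left subtree has 5 nodes {38, 19, 29, 3, 8}, right has 0 { }.
        Root 3: left subtree has 3 nodes {38, 19, 29}, right has 1 {8}.
          Root 29: left subtree has 2 nodes {38, 19}, right has 0 { }.
            Root 19: left subtree has 1 node {38}, right has 0 { }.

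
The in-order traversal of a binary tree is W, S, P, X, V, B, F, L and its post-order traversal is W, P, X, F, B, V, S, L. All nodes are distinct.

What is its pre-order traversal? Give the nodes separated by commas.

The last element of post-order is the root; it splits in-order into left and right subtrees.
Root L: left subtree has 7 nodes {W, S, P, X, V, B, F}, right has 0 { }.
  Root S: left subtree has 1 node {W}, right has 5 {P, X, V, B, F}.
    Root V: left subtree has 2 nodes {P, X}, right has 2 {B, F}.
      Root X: left subtree has 1 node {P}, right has 0 { }.
      Root B: left subtree has 0 nodes { }, right has 1 {F}.

L, S, W, V, X, P, B, F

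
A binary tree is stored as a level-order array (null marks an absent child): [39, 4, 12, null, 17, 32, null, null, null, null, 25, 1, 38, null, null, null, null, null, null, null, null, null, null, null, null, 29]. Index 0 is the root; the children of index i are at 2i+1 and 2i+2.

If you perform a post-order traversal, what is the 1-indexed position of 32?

7

Post-order visits the left subtree, then the right subtree, then the node.
At 39: go left to 4.
  At 4: no left child.
  At 4: go right to 17.
    At 17: no left child.
    At 17: go right to 25.
      25 is a leaf — visit 25.
    Visit 17.
  Visit 4.
At 39: go right to 12.
  At 12: go left to 32.
    At 32: go left to 1.
      1 is a leaf — visit 1.
    At 32: go right to 38.
      At 38: go left to 29.
        29 is a leaf — visit 29.
      At 38: no right child.
      Visit 38.
    Visit 32.
  At 12: no right child.
  Visit 12.
Visit 39.
Full post-order sequence: 25, 17, 4, 1, 29, 38, 32, 12, 39.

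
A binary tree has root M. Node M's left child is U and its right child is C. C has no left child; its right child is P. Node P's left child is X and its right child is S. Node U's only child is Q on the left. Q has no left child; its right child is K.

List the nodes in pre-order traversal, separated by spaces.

Pre-order visits the node, then its left subtree, then its right subtree.
Visit M.
At M: go left to U.
  Visit U.
  At U: go left to Q.
    Visit Q.
    At Q: no left child.
    At Q: go right to K.
      K is a leaf — visit K.
  At U: no right child.
At M: go right to C.
  Visit C.
  At C: no left child.
  At C: go right to P.
    Visit P.
    At P: go left to X.
      X is a leaf — visit X.
    At P: go right to S.
      S is a leaf — visit S.

M U Q K C P X S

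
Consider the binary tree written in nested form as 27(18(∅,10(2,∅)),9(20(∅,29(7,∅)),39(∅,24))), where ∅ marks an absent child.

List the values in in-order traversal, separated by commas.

In-order visits the left subtree, then the node, then the right subtree.
At 27: go left to 18.
  At 18: no left child.
  Visit 18.
  At 18: go right to 10.
    At 10: go left to 2.
      2 is a leaf — visit 2.
    Visit 10.
    At 10: no right child.
Visit 27.
At 27: go right to 9.
  At 9: go left to 20.
    At 20: no left child.
    Visit 20.
    At 20: go right to 29.
      At 29: go left to 7.
        7 is a leaf — visit 7.
      Visit 29.
      At 29: no right child.
  Visit 9.
  At 9: go right to 39.
    At 39: no left child.
    Visit 39.
    At 39: go right to 24.
      24 is a leaf — visit 24.

18, 2, 10, 27, 20, 7, 29, 9, 39, 24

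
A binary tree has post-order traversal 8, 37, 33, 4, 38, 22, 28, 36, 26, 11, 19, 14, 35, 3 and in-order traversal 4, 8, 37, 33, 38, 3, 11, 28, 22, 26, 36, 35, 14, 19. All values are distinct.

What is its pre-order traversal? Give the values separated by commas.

3, 38, 4, 33, 37, 8, 35, 11, 26, 28, 22, 36, 14, 19

The last element of post-order is the root; it splits in-order into left and right subtrees.
Root 3: left subtree has 5 nodes {4, 8, 37, 33, 38}, right has 8 {11, 28, 22, 26, 36, 35, 14, 19}.
  Root 38: left subtree has 4 nodes {4, 8, 37, 33}, right has 0 { }.
    Root 4: left subtree has 0 nodes { }, right has 3 {8, 37, 33}.
      Root 33: left subtree has 2 nodes {8, 37}, right has 0 { }.
        Root 37: left subtree has 1 node {8}, right has 0 { }.
  Root 35: left subtree has 5 nodes {11, 28, 22, 26, 36}, right has 2 {14, 19}.
    Root 11: left subtree has 0 nodes { }, right has 4 {28, 22, 26, 36}.
      Root 26: left subtree has 2 nodes {28, 22}, right has 1 {36}.
        Root 28: left subtree has 0 nodes { }, right has 1 {22}.
    Root 14: left subtree has 0 nodes { }, right has 1 {19}.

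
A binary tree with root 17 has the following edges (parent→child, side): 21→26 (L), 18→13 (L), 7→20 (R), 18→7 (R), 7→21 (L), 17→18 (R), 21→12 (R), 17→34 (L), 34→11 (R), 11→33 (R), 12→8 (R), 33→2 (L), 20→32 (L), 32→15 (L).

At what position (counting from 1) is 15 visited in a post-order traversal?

10

Post-order visits the left subtree, then the right subtree, then the node.
At 17: go left to 34.
  At 34: no left child.
  At 34: go right to 11.
    At 11: no left child.
    At 11: go right to 33.
      At 33: go left to 2.
        2 is a leaf — visit 2.
      At 33: no right child.
      Visit 33.
    Visit 11.
  Visit 34.
At 17: go right to 18.
  At 18: go left to 13.
    13 is a leaf — visit 13.
  At 18: go right to 7.
    At 7: go left to 21.
      At 21: go left to 26.
        26 is a leaf — visit 26.
      At 21: go right to 12.
        At 12: no left child.
        At 12: go right to 8.
          8 is a leaf — visit 8.
        Visit 12.
      Visit 21.
    At 7: go right to 20.
      At 20: go left to 32.
        At 32: go left to 15.
          15 is a leaf — visit 15.
        At 32: no right child.
        Visit 32.
      At 20: no right child.
      Visit 20.
    Visit 7.
  Visit 18.
Visit 17.
Full post-order sequence: 2, 33, 11, 34, 13, 26, 8, 12, 21, 15, 32, 20, 7, 18, 17.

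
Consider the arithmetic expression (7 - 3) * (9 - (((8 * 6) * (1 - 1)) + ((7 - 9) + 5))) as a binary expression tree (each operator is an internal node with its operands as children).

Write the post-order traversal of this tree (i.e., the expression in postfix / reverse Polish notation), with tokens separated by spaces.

7 3 - 9 8 6 * 1 1 - * 7 9 - 5 + + - *

Post-order on an expression tree gives postfix notation: for each operator, emit left operand, right operand, then the operator.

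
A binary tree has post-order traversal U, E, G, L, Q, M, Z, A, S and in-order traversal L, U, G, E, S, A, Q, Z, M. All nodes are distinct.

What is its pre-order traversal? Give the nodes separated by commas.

S, L, G, U, E, A, Z, Q, M

The last element of post-order is the root; it splits in-order into left and right subtrees.
Root S: left subtree has 4 nodes {L, U, G, E}, right has 4 {A, Q, Z, M}.
  Root L: left subtree has 0 nodes { }, right has 3 {U, G, E}.
    Root G: left subtree has 1 node {U}, right has 1 {E}.
  Root A: left subtree has 0 nodes { }, right has 3 {Q, Z, M}.
    Root Z: left subtree has 1 node {Q}, right has 1 {M}.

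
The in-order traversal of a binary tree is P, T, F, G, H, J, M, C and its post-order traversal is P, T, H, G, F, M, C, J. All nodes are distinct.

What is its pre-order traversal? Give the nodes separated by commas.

The last element of post-order is the root; it splits in-order into left and right subtrees.
Root J: left subtree has 5 nodes {P, T, F, G, H}, right has 2 {M, C}.
  Root F: left subtree has 2 nodes {P, T}, right has 2 {G, H}.
    Root T: left subtree has 1 node {P}, right has 0 { }.
    Root G: left subtree has 0 nodes { }, right has 1 {H}.
  Root C: left subtree has 1 node {M}, right has 0 { }.

J, F, T, P, G, H, C, M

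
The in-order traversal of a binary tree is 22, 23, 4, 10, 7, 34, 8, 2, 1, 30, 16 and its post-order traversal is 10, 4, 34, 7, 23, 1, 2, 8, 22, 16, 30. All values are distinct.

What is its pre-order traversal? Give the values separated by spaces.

30 22 8 23 7 4 10 34 2 1 16

The last element of post-order is the root; it splits in-order into left and right subtrees.
Root 30: left subtree has 9 nodes {22, 23, 4, 10, 7, 34, 8, 2, 1}, right has 1 {16}.
  Root 22: left subtree has 0 nodes { }, right has 8 {23, 4, 10, 7, 34, 8, 2, 1}.
    Root 8: left subtree has 5 nodes {23, 4, 10, 7, 34}, right has 2 {2, 1}.
      Root 23: left subtree has 0 nodes { }, right has 4 {4, 10, 7, 34}.
        Root 7: left subtree has 2 nodes {4, 10}, right has 1 {34}.
          Root 4: left subtree has 0 nodes { }, right has 1 {10}.
      Root 2: left subtree has 0 nodes { }, right has 1 {1}.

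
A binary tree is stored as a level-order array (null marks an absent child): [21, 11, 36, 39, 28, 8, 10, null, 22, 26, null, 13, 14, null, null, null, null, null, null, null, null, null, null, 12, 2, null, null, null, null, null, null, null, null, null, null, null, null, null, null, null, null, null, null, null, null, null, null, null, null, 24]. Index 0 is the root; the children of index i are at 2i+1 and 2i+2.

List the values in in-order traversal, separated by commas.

39, 22, 11, 26, 28, 21, 12, 13, 24, 2, 8, 14, 36, 10

In-order visits the left subtree, then the node, then the right subtree.
At 21: go left to 11.
  At 11: go left to 39.
    At 39: no left child.
    Visit 39.
    At 39: go right to 22.
      22 is a leaf — visit 22.
  Visit 11.
  At 11: go right to 28.
    At 28: go left to 26.
      26 is a leaf — visit 26.
    Visit 28.
    At 28: no right child.
Visit 21.
At 21: go right to 36.
  At 36: go left to 8.
    At 8: go left to 13.
      At 13: go left to 12.
        12 is a leaf — visit 12.
      Visit 13.
      At 13: go right to 2.
        At 2: go left to 24.
          24 is a leaf — visit 24.
        Visit 2.
        At 2: no right child.
    Visit 8.
    At 8: go right to 14.
      14 is a leaf — visit 14.
  Visit 36.
  At 36: go right to 10.
    10 is a leaf — visit 10.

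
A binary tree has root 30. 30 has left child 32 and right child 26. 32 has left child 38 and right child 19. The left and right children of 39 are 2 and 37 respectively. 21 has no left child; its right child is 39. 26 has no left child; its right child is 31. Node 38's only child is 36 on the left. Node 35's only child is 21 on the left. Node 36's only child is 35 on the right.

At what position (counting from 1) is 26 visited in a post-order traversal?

Post-order visits the left subtree, then the right subtree, then the node.
At 30: go left to 32.
  At 32: go left to 38.
    At 38: go left to 36.
      At 36: no left child.
      At 36: go right to 35.
        At 35: go left to 21.
          At 21: no left child.
          At 21: go right to 39.
            At 39: go left to 2.
              2 is a leaf — visit 2.
            At 39: go right to 37.
              37 is a leaf — visit 37.
            Visit 39.
          Visit 21.
        At 35: no right child.
        Visit 35.
      Visit 36.
    At 38: no right child.
    Visit 38.
  At 32: go right to 19.
    19 is a leaf — visit 19.
  Visit 32.
At 30: go right to 26.
  At 26: no left child.
  At 26: go right to 31.
    31 is a leaf — visit 31.
  Visit 26.
Visit 30.
Full post-order sequence: 2, 37, 39, 21, 35, 36, 38, 19, 32, 31, 26, 30.

11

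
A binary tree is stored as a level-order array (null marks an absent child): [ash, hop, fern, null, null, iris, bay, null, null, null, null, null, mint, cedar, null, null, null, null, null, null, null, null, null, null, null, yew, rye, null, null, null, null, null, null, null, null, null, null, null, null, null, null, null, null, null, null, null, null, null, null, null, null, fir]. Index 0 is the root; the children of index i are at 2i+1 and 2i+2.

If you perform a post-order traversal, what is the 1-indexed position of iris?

Post-order visits the left subtree, then the right subtree, then the node.
At ash: go left to hop.
  hop is a leaf — visit hop.
At ash: go right to fern.
  At fern: go left to iris.
    At iris: no left child.
    At iris: go right to mint.
      At mint: go left to yew.
        At yew: go left to fir.
          fir is a leaf — visit fir.
        At yew: no right child.
        Visit yew.
      At mint: go right to rye.
        rye is a leaf — visit rye.
      Visit mint.
    Visit iris.
  At fern: go right to bay.
    At bay: go left to cedar.
      cedar is a leaf — visit cedar.
    At bay: no right child.
    Visit bay.
  Visit fern.
Visit ash.
Full post-order sequence: hop, fir, yew, rye, mint, iris, cedar, bay, fern, ash.

6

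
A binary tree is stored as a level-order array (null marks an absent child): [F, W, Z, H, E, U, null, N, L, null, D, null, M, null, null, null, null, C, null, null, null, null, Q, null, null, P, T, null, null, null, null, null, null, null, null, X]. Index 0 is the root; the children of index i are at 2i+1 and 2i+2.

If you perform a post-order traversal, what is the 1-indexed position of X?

2

Post-order visits the left subtree, then the right subtree, then the node.
At F: go left to W.
  At W: go left to H.
    At H: go left to N.
      N is a leaf — visit N.
    At H: go right to L.
      At L: go left to C.
        At C: go left to X.
          X is a leaf — visit X.
        At C: no right child.
        Visit C.
      At L: no right child.
      Visit L.
    Visit H.
  At W: go right to E.
    At E: no left child.
    At E: go right to D.
      At D: no left child.
      At D: go right to Q.
        Q is a leaf — visit Q.
      Visit D.
    Visit E.
  Visit W.
At F: go right to Z.
  At Z: go left to U.
    At U: no left child.
    At U: go right to M.
      At M: go left to P.
        P is a leaf — visit P.
      At M: go right to T.
        T is a leaf — visit T.
      Visit M.
    Visit U.
  At Z: no right child.
  Visit Z.
Visit F.
Full post-order sequence: N, X, C, L, H, Q, D, E, W, P, T, M, U, Z, F.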